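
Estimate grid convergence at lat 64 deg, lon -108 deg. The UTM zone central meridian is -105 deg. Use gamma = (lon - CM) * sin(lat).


gamma = (-108 - -105) * sin(64) = -3 * 0.898794 = -2.696 degrees

-2.696 degrees


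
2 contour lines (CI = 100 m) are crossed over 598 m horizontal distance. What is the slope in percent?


elevation change = 2 * 100 = 200 m
slope = 200 / 598 * 100 = 33.4%

33.4%


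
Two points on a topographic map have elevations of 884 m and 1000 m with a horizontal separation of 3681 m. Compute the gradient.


gradient = (1000 - 884) / 3681 = 116 / 3681 = 0.0315

0.0315


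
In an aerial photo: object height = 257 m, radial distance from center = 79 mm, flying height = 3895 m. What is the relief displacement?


d = h * r / H = 257 * 79 / 3895 = 5.21 mm

5.21 mm


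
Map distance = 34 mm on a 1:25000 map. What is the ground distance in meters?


ground = 34 mm * 25000 / 1000 = 850.0 m

850.0 m


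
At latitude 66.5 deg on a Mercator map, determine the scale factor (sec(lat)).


SF = 1 / cos(66.5) = 1 / 0.398749 = 2.508

2.508


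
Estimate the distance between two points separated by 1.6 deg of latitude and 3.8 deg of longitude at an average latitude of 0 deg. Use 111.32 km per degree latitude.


dlat_km = 1.6 * 111.32 = 178.112
dlon_km = 3.8 * 111.32 * cos(0) ≈ 423.016
dist = sqrt(178.112^2 + 423.016^2) ≈ 459.0 km

459.0 km


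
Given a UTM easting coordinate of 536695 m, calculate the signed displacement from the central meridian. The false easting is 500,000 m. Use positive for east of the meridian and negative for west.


displacement = 536695 - 500000 = 36695 m

36695 m


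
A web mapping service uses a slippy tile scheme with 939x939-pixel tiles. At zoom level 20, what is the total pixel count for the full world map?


tiles per axis = 2^20 = 1048576
total tiles = 1048576^2 = 1099511627776
pixels per axis = 1048576 * 939 = 984612864
total pixels = 984612864^2 = 969462491954282496

969462491954282496 pixels


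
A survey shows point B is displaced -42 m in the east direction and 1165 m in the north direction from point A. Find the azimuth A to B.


az = atan2(-42, 1165) = -2.1 deg
adjusted to 0-360: 357.9 degrees

357.9 degrees


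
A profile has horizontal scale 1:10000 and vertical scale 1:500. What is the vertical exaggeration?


VE = horizontal_scale / vertical_scale = 10000 / 500 = 20.0

20.0x


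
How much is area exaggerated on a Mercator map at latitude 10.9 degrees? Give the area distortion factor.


area_distortion = 1/cos^2(10.9) = 1.037

1.037


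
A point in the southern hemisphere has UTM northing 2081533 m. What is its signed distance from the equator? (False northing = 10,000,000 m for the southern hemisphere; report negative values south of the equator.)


For southern: actual = 2081533 - 10000000 = -7918467 m

-7918467 m


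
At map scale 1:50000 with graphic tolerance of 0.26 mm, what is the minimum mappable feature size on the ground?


ground = 0.26 mm * 50000 / 1000 = 13.0 m

13.0 m


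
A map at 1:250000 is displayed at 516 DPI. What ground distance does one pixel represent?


pixel_cm = 2.54 / 516 ≈ 0.004922 cm
ground = pixel_cm * 250000 / 100 = 2.54 * 250000 / (516 * 100) = 635000 / 51600 ≈ 12.31 m

12.31 m


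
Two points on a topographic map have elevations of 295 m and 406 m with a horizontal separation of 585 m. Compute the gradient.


gradient = (406 - 295) / 585 = 111 / 585 = 0.1897

0.1897


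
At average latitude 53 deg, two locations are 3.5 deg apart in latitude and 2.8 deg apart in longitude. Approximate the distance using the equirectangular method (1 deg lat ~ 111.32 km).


dlat_km = 3.5 * 111.32 = 389.62
dlon_km = 2.8 * 111.32 * cos(53) ≈ 187.583
dist = sqrt(389.62^2 + 187.583^2) ≈ 432.4 km

432.4 km


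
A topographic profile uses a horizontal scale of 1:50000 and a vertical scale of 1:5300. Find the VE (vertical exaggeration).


VE = horizontal_scale / vertical_scale = 50000 / 5300 ≈ 9.4

9.4x


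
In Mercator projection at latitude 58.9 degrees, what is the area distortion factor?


area_distortion = 1/cos^2(58.9) = 3.748

3.748


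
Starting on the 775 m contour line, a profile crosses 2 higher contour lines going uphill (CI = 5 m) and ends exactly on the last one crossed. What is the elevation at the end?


elevation = 775 + 2 * 5 = 785 m

785 m


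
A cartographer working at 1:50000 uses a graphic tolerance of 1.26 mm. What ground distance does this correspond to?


ground = 1.26 mm * 50000 / 1000 = 63.0 m

63.0 m


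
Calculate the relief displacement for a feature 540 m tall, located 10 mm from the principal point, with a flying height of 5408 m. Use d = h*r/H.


d = h * r / H = 540 * 10 / 5408 = 1.0 mm

1.0 mm


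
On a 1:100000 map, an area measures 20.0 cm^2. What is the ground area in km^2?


ground_area = 20.0 * (100000/100)^2 = 20000000.0 m^2 = 20.0 km^2

20.0 km^2


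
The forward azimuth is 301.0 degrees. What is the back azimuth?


back azimuth = (301.0 + 180) mod 360 = 121.0 degrees

121.0 degrees


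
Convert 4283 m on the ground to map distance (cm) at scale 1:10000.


map_cm = 4283 * 100 / 10000 = 42.83 cm

42.83 cm


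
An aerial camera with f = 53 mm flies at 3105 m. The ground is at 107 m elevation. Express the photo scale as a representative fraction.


scale = f / (H - h) = 53 mm / 2998 m = 53 / 2998000 = 1:56566

1:56566


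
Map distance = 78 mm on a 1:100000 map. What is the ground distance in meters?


ground = 78 mm * 100000 / 1000 = 7800.0 m

7800.0 m


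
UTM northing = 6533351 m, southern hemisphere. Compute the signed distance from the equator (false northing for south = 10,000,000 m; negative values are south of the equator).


For southern: actual = 6533351 - 10000000 = -3466649 m

-3466649 m


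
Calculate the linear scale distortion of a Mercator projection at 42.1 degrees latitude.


SF = 1 / cos(42.1) = 1 / 0.741976 = 1.348

1.348


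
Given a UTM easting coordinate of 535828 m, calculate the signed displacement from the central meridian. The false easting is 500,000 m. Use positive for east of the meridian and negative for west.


displacement = 535828 - 500000 = 35828 m

35828 m


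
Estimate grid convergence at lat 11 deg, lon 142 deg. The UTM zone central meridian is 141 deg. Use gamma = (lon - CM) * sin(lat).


gamma = (142 - 141) * sin(11) = 1 * 0.190809 = 0.191 degrees

0.191 degrees


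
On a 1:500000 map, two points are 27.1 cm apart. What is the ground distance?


ground = 27.1 cm * 500000 / 100 = 135500.0 m = 135.5 km

135.5 km


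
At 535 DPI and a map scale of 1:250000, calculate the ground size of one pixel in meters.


pixel_cm = 2.54 / 535 ≈ 0.004748 cm
ground = pixel_cm * 250000 / 100 = 2.54 * 250000 / (535 * 100) = 635000 / 53500 ≈ 11.87 m

11.87 m


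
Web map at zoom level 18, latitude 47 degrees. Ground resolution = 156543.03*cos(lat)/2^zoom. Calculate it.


res = 156543.03 * cos(47) / 2^18 = 156543.03 * 0.68199836 / 262144 = 0.41 m/pixel

0.41 m/pixel


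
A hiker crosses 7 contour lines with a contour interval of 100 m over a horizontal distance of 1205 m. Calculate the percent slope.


elevation change = 7 * 100 = 700 m
slope = 700 / 1205 * 100 = 58.1%

58.1%


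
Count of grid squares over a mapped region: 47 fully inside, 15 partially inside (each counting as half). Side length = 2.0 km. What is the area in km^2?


effective squares = 47 + 15 * 0.5 = 54.5
area = 54.5 * 4.0 = 218.0 km^2

218.0 km^2


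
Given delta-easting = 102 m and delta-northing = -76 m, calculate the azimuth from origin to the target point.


az = atan2(102, -76) = 126.7 deg
adjusted to 0-360: 126.7 degrees

126.7 degrees


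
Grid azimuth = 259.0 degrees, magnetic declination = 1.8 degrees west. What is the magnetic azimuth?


magnetic azimuth = grid azimuth - declination (east +ve)
mag_az = 259.0 - -1.8 = 260.8 degrees

260.8 degrees


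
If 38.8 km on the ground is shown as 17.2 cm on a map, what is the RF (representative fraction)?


ground = 38.8 km = 3880000 cm; RF denominator = ground / map = 3880000 / 17.2 ≈ 225581; RF = 1:225581

1:225581


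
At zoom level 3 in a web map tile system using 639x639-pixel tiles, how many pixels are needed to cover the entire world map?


tiles per axis = 2^3 = 8
total tiles = 8^2 = 64
pixels per axis = 8 * 639 = 5112
total pixels = 5112^2 = 26132544

26132544 pixels


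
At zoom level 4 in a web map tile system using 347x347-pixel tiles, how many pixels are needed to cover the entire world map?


tiles per axis = 2^4 = 16
total tiles = 16^2 = 256
pixels per axis = 16 * 347 = 5552
total pixels = 5552^2 = 30824704

30824704 pixels


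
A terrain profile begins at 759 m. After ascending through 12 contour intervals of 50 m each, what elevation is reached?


elevation = 759 + 12 * 50 = 1359 m

1359 m


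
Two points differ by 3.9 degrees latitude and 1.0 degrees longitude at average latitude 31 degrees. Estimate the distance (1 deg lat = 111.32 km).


dlat_km = 3.9 * 111.32 = 434.148
dlon_km = 1.0 * 111.32 * cos(31) ≈ 95.42
dist = sqrt(434.148^2 + 95.42^2) ≈ 444.5 km

444.5 km


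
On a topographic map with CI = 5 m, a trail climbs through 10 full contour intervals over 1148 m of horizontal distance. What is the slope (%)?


elevation change = 10 * 5 = 50 m
slope = 50 / 1148 * 100 = 4.4%

4.4%


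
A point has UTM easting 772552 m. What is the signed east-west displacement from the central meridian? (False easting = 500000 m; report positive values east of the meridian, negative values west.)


displacement = 772552 - 500000 = 272552 m

272552 m


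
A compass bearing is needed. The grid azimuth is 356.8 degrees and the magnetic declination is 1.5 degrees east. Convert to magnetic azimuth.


magnetic azimuth = grid azimuth - declination (east +ve)
mag_az = 356.8 - 1.5 = 355.3 degrees

355.3 degrees


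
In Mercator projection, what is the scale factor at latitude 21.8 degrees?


SF = 1 / cos(21.8) = 1 / 0.928486 = 1.077

1.077


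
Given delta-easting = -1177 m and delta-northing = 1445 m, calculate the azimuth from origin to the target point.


az = atan2(-1177, 1445) = -39.2 deg
adjusted to 0-360: 320.8 degrees

320.8 degrees


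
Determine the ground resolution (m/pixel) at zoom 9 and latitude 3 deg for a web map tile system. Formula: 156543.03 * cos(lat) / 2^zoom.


res = 156543.03 * cos(3) / 2^9 = 156543.03 * 0.99862953 / 512 = 305.33 m/pixel

305.33 m/pixel


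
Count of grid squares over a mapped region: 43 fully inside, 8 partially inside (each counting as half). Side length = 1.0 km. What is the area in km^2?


effective squares = 43 + 8 * 0.5 = 47.0
area = 47.0 * 1.0 = 47.0 km^2

47.0 km^2


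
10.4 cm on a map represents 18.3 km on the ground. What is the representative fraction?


ground = 18.3 km = 1830000 cm; RF denominator = ground / map = 1830000 / 10.4 ≈ 175962; RF = 1:175962

1:175962


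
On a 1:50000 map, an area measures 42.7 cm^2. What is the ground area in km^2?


ground_area = 42.7 * (50000/100)^2 = 10675000.0 m^2 = 10.675 km^2

10.675 km^2


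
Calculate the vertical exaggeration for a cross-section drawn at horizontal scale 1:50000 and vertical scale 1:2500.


VE = horizontal_scale / vertical_scale = 50000 / 2500 = 20.0

20.0x


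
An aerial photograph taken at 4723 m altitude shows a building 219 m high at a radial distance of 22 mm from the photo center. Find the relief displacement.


d = h * r / H = 219 * 22 / 4723 = 1.02 mm

1.02 mm


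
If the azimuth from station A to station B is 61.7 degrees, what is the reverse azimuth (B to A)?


back azimuth = (61.7 + 180) mod 360 = 241.7 degrees

241.7 degrees


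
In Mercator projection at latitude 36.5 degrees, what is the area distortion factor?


area_distortion = 1/cos^2(36.5) = 1.548

1.548


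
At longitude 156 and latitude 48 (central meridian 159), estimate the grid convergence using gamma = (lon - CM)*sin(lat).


gamma = (156 - 159) * sin(48) = -3 * 0.743145 = -2.229 degrees

-2.229 degrees


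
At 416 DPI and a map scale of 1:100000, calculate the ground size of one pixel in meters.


pixel_cm = 2.54 / 416 ≈ 0.006106 cm
ground = pixel_cm * 100000 / 100 = 2.54 * 100000 / (416 * 100) = 254000 / 41600 ≈ 6.11 m

6.11 m


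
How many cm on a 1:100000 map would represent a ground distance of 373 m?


map_cm = 373 * 100 / 100000 = 0.373 cm ≈ 0.37 cm

0.37 cm


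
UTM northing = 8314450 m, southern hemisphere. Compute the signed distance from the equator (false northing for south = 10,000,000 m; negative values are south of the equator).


For southern: actual = 8314450 - 10000000 = -1685550 m

-1685550 m


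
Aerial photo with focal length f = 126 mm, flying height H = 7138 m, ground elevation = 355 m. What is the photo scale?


scale = f / (H - h) = 126 mm / 6783 m = 126 / 6783000 = 1:53833

1:53833


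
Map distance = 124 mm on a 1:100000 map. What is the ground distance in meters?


ground = 124 mm * 100000 / 1000 = 12400.0 m

12400.0 m


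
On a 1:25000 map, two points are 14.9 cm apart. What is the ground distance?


ground = 14.9 cm * 25000 / 100 = 3725.0 m = 3.725 km

3.725 km


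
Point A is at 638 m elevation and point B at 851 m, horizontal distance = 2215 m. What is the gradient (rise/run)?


gradient = (851 - 638) / 2215 = 213 / 2215 = 0.0962

0.0962


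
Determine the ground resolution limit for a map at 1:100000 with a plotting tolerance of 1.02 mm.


ground = 1.02 mm * 100000 / 1000 = 102.0 m

102.0 m


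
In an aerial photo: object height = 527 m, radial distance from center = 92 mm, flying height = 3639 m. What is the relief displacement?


d = h * r / H = 527 * 92 / 3639 = 13.32 mm

13.32 mm


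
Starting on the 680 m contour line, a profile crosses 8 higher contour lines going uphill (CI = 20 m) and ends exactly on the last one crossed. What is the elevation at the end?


elevation = 680 + 8 * 20 = 840 m

840 m


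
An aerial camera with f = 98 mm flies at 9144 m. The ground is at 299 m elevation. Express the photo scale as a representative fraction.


scale = f / (H - h) = 98 mm / 8845 m = 98 / 8845000 = 1:90255

1:90255


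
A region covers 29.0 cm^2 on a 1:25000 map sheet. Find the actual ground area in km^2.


ground_area = 29.0 * (25000/100)^2 = 1812500.0 m^2 = 1.8125 km^2 ≈ 1.813 km^2

1.813 km^2


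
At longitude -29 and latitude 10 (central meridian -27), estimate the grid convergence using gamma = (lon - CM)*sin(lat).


gamma = (-29 - -27) * sin(10) = -2 * 0.173648 = -0.347 degrees

-0.347 degrees


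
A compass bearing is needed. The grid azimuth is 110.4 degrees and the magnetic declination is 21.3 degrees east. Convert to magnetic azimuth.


magnetic azimuth = grid azimuth - declination (east +ve)
mag_az = 110.4 - 21.3 = 89.1 degrees

89.1 degrees


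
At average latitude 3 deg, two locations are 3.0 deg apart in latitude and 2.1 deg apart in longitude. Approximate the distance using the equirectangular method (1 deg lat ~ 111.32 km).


dlat_km = 3.0 * 111.32 = 333.96
dlon_km = 2.1 * 111.32 * cos(3) ≈ 233.452
dist = sqrt(333.96^2 + 233.452^2) ≈ 407.5 km

407.5 km


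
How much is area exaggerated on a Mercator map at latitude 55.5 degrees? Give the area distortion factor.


area_distortion = 1/cos^2(55.5) = 3.117

3.117


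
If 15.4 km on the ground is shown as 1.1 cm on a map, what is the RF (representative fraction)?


ground = 15.4 km = 1540000 cm; RF denominator = ground / map = 1540000 / 1.1 = 1400000; RF = 1:1400000

1:1400000


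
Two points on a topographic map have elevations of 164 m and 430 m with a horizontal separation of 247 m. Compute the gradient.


gradient = (430 - 164) / 247 = 266 / 247 = 1.0769

1.0769


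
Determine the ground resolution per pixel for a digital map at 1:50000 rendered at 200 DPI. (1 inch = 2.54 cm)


pixel_cm = 2.54 / 200 = 0.0127 cm
ground = pixel_cm * 50000 / 100 = 2.54 * 50000 / (200 * 100) = 127000 / 20000 = 6.35 m

6.35 m


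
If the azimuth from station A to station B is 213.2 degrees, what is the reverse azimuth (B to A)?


back azimuth = (213.2 + 180) mod 360 = 33.2 degrees

33.2 degrees


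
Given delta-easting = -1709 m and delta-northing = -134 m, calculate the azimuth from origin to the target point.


az = atan2(-1709, -134) = -94.5 deg
adjusted to 0-360: 265.5 degrees

265.5 degrees


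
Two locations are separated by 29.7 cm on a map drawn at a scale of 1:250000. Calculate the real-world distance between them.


ground = 29.7 cm * 250000 / 100 = 74250.0 m = 74.25 km

74.25 km


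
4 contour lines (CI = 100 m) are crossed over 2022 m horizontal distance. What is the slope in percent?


elevation change = 4 * 100 = 400 m
slope = 400 / 2022 * 100 = 19.8%

19.8%


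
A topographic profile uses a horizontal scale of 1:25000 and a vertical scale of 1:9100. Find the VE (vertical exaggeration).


VE = horizontal_scale / vertical_scale = 25000 / 9100 ≈ 2.7

2.7x


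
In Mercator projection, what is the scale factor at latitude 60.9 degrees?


SF = 1 / cos(60.9) = 1 / 0.486335 = 2.056

2.056


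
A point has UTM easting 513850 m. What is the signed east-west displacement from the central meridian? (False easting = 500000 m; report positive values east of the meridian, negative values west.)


displacement = 513850 - 500000 = 13850 m

13850 m


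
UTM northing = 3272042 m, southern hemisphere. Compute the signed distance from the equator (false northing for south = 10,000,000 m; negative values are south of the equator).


For southern: actual = 3272042 - 10000000 = -6727958 m

-6727958 m


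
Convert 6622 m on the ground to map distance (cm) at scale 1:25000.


map_cm = 6622 * 100 / 25000 = 26.488 cm ≈ 26.49 cm

26.49 cm


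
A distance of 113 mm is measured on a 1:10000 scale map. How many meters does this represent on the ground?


ground = 113 mm * 10000 / 1000 = 1130.0 m

1130.0 m


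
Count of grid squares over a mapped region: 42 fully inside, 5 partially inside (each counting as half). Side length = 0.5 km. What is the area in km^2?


effective squares = 42 + 5 * 0.5 = 44.5
area = 44.5 * 0.25 = 11.125 km^2

11.125 km^2


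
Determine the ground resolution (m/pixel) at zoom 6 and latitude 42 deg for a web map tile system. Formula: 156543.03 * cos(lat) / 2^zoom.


res = 156543.03 * cos(42) / 2^6 = 156543.03 * 0.74314483 / 64 = 1817.72 m/pixel

1817.72 m/pixel


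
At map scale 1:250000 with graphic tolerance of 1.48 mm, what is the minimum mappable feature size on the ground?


ground = 1.48 mm * 250000 / 1000 = 370.0 m

370.0 m


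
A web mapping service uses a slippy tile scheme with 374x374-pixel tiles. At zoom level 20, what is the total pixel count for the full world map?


tiles per axis = 2^20 = 1048576
total tiles = 1048576^2 = 1099511627776
pixels per axis = 1048576 * 374 = 392167424
total pixels = 392167424^2 = 153795288446795776

153795288446795776 pixels


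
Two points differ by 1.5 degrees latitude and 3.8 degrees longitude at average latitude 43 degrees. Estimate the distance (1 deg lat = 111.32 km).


dlat_km = 1.5 * 111.32 = 166.98
dlon_km = 3.8 * 111.32 * cos(43) ≈ 309.374
dist = sqrt(166.98^2 + 309.374^2) ≈ 351.6 km

351.6 km


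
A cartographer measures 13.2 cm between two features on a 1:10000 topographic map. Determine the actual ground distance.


ground = 13.2 cm * 10000 / 100 = 1320.0 m = 1.32 km

1.32 km


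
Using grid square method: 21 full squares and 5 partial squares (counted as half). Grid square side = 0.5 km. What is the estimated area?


effective squares = 21 + 5 * 0.5 = 23.5
area = 23.5 * 0.25 = 5.875 km^2

5.875 km^2


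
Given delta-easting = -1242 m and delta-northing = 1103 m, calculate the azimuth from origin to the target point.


az = atan2(-1242, 1103) = -48.4 deg
adjusted to 0-360: 311.6 degrees

311.6 degrees


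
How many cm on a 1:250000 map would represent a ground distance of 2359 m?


map_cm = 2359 * 100 / 250000 = 0.9436 cm ≈ 0.94 cm

0.94 cm


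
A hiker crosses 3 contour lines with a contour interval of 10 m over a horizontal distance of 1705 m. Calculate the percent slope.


elevation change = 3 * 10 = 30 m
slope = 30 / 1705 * 100 = 1.8%

1.8%


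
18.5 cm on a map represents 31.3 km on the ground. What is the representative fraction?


ground = 31.3 km = 3130000 cm; RF denominator = ground / map = 3130000 / 18.5 ≈ 169189; RF = 1:169189

1:169189


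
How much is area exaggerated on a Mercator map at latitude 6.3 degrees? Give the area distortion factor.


area_distortion = 1/cos^2(6.3) = 1.012

1.012


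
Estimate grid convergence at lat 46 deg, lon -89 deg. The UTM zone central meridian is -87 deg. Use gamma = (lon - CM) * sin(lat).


gamma = (-89 - -87) * sin(46) = -2 * 0.71934 = -1.439 degrees

-1.439 degrees


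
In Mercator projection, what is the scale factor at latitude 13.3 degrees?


SF = 1 / cos(13.3) = 1 / 0.973179 = 1.028

1.028


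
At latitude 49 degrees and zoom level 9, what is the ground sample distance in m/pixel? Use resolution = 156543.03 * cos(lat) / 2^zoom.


res = 156543.03 * cos(49) / 2^9 = 156543.03 * 0.65605903 / 512 = 200.59 m/pixel

200.59 m/pixel


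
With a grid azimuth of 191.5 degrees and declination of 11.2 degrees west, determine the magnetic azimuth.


magnetic azimuth = grid azimuth - declination (east +ve)
mag_az = 191.5 - -11.2 = 202.7 degrees

202.7 degrees


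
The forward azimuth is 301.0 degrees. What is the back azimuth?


back azimuth = (301.0 + 180) mod 360 = 121.0 degrees

121.0 degrees


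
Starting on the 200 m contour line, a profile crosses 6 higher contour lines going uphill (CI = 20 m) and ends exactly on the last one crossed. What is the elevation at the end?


elevation = 200 + 6 * 20 = 320 m

320 m


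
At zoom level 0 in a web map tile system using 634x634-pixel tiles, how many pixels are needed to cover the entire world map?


tiles per axis = 2^0 = 1
total tiles = 1^2 = 1
pixels per axis = 1 * 634 = 634
total pixels = 634^2 = 401956

401956 pixels


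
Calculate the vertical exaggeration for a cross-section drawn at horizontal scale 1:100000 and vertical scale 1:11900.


VE = horizontal_scale / vertical_scale = 100000 / 11900 ≈ 8.4

8.4x


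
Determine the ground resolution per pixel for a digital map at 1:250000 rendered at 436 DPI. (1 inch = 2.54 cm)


pixel_cm = 2.54 / 436 ≈ 0.005826 cm
ground = pixel_cm * 250000 / 100 = 2.54 * 250000 / (436 * 100) = 635000 / 43600 ≈ 14.56 m

14.56 m


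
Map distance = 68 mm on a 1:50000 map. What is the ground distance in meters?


ground = 68 mm * 50000 / 1000 = 3400.0 m

3400.0 m


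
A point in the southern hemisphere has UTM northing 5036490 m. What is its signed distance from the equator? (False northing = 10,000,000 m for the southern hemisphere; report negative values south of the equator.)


For southern: actual = 5036490 - 10000000 = -4963510 m

-4963510 m


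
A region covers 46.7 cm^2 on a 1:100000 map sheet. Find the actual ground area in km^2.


ground_area = 46.7 * (100000/100)^2 = 46700000.0 m^2 = 46.7 km^2

46.7 km^2


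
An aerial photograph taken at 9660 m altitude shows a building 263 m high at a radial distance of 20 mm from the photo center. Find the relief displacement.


d = h * r / H = 263 * 20 / 9660 = 0.54 mm

0.54 mm


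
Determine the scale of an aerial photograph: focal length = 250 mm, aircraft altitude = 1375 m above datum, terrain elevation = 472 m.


scale = f / (H - h) = 250 mm / 903 m = 250 / 903000 = 1:3612

1:3612


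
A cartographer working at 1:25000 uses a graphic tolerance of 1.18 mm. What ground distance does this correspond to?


ground = 1.18 mm * 25000 / 1000 = 29.5 m

29.5 m


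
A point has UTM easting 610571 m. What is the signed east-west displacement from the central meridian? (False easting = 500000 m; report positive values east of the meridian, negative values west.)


displacement = 610571 - 500000 = 110571 m

110571 m


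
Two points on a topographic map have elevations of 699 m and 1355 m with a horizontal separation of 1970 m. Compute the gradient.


gradient = (1355 - 699) / 1970 = 656 / 1970 = 0.333

0.333


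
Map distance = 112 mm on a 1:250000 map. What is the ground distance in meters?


ground = 112 mm * 250000 / 1000 = 28000.0 m

28000.0 m


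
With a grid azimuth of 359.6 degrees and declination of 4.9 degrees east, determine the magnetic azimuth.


magnetic azimuth = grid azimuth - declination (east +ve)
mag_az = 359.6 - 4.9 = 354.7 degrees

354.7 degrees


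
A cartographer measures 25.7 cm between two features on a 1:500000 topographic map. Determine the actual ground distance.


ground = 25.7 cm * 500000 / 100 = 128500.0 m = 128.5 km

128.5 km


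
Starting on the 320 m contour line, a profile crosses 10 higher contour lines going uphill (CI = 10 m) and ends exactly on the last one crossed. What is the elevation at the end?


elevation = 320 + 10 * 10 = 420 m

420 m


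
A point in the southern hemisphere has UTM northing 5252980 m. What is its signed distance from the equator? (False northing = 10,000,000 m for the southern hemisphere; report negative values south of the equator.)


For southern: actual = 5252980 - 10000000 = -4747020 m

-4747020 m


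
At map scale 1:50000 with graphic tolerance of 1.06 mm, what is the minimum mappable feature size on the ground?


ground = 1.06 mm * 50000 / 1000 = 53.0 m

53.0 m


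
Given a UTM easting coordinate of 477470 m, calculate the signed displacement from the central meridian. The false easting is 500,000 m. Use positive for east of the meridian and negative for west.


displacement = 477470 - 500000 = -22530 m

-22530 m


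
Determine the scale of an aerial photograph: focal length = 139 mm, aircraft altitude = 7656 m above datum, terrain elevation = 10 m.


scale = f / (H - h) = 139 mm / 7646 m = 139 / 7646000 = 1:55007

1:55007


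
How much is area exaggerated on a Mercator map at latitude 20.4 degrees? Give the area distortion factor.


area_distortion = 1/cos^2(20.4) = 1.138

1.138


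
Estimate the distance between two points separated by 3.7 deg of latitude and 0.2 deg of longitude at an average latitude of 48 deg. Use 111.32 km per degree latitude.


dlat_km = 3.7 * 111.32 = 411.884
dlon_km = 0.2 * 111.32 * cos(48) ≈ 14.898
dist = sqrt(411.884^2 + 14.898^2) ≈ 412.2 km

412.2 km


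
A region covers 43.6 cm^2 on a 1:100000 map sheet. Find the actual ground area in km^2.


ground_area = 43.6 * (100000/100)^2 = 43600000.0 m^2 = 43.6 km^2

43.6 km^2


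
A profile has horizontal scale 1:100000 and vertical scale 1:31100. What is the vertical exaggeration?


VE = horizontal_scale / vertical_scale = 100000 / 31100 ≈ 3.2

3.2x


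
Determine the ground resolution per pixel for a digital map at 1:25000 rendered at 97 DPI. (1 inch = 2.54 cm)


pixel_cm = 2.54 / 97 ≈ 0.026186 cm
ground = pixel_cm * 25000 / 100 = 2.54 * 25000 / (97 * 100) = 63500 / 9700 ≈ 6.55 m

6.55 m


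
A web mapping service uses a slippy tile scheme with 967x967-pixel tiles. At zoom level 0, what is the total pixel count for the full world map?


tiles per axis = 2^0 = 1
total tiles = 1^2 = 1
pixels per axis = 1 * 967 = 967
total pixels = 967^2 = 935089

935089 pixels


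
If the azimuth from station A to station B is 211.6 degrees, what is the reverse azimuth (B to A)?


back azimuth = (211.6 + 180) mod 360 = 31.6 degrees

31.6 degrees


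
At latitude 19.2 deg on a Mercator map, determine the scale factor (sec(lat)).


SF = 1 / cos(19.2) = 1 / 0.944376 = 1.059

1.059


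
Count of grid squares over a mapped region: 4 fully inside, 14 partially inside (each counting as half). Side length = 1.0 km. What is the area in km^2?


effective squares = 4 + 14 * 0.5 = 11.0
area = 11.0 * 1.0 = 11.0 km^2

11.0 km^2


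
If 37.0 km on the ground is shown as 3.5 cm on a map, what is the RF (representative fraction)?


ground = 37.0 km = 3700000 cm; RF denominator = ground / map = 3700000 / 3.5 ≈ 1057143; RF = 1:1057143

1:1057143


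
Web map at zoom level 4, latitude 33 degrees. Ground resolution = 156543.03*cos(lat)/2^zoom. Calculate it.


res = 156543.03 * cos(33) / 2^4 = 156543.03 * 0.83867057 / 16 = 8205.5 m/pixel

8205.5 m/pixel


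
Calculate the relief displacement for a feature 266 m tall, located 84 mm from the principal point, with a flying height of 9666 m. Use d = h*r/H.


d = h * r / H = 266 * 84 / 9666 = 2.31 mm

2.31 mm


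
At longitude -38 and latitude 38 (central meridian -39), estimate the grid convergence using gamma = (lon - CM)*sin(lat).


gamma = (-38 - -39) * sin(38) = 1 * 0.615661 = 0.616 degrees

0.616 degrees


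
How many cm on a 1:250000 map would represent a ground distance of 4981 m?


map_cm = 4981 * 100 / 250000 = 1.9924 cm ≈ 1.99 cm

1.99 cm


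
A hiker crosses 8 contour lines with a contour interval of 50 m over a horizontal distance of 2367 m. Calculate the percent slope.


elevation change = 8 * 50 = 400 m
slope = 400 / 2367 * 100 = 16.9%

16.9%


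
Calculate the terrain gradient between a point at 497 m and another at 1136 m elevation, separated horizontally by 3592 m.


gradient = (1136 - 497) / 3592 = 639 / 3592 = 0.1779

0.1779


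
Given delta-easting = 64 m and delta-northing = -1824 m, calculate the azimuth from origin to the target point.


az = atan2(64, -1824) = 178.0 deg
adjusted to 0-360: 178.0 degrees

178.0 degrees


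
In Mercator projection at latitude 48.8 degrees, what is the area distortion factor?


area_distortion = 1/cos^2(48.8) = 2.305

2.305


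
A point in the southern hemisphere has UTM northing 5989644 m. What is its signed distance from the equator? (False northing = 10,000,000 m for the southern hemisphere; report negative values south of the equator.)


For southern: actual = 5989644 - 10000000 = -4010356 m

-4010356 m


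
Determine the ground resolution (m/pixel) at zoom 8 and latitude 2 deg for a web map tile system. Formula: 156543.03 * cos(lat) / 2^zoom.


res = 156543.03 * cos(2) / 2^8 = 156543.03 * 0.99939083 / 256 = 611.12 m/pixel

611.12 m/pixel


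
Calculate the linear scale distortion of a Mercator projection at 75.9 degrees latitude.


SF = 1 / cos(75.9) = 1 / 0.243615 = 4.105

4.105


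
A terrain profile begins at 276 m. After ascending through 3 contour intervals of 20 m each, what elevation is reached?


elevation = 276 + 3 * 20 = 336 m

336 m


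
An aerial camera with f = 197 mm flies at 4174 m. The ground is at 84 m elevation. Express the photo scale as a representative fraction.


scale = f / (H - h) = 197 mm / 4090 m = 197 / 4090000 = 1:20761

1:20761


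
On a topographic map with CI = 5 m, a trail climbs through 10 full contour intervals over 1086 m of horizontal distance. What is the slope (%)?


elevation change = 10 * 5 = 50 m
slope = 50 / 1086 * 100 = 4.6%

4.6%


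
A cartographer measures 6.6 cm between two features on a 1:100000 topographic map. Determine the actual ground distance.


ground = 6.6 cm * 100000 / 100 = 6600.0 m = 6.6 km

6.6 km


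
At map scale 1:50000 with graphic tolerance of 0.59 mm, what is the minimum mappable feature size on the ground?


ground = 0.59 mm * 50000 / 1000 = 29.5 m

29.5 m


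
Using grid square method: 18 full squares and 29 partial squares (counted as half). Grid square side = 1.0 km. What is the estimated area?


effective squares = 18 + 29 * 0.5 = 32.5
area = 32.5 * 1.0 = 32.5 km^2

32.5 km^2


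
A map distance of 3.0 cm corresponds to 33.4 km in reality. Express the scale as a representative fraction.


ground = 33.4 km = 3340000 cm; RF denominator = ground / map = 3340000 / 3.0 ≈ 1113333; RF = 1:1113333

1:1113333


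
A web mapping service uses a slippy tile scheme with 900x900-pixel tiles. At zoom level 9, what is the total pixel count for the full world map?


tiles per axis = 2^9 = 512
total tiles = 512^2 = 262144
pixels per axis = 512 * 900 = 460800
total pixels = 460800^2 = 212336640000

212336640000 pixels


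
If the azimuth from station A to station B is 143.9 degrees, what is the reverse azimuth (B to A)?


back azimuth = (143.9 + 180) mod 360 = 323.9 degrees

323.9 degrees


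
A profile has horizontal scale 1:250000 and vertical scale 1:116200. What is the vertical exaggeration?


VE = horizontal_scale / vertical_scale = 250000 / 116200 ≈ 2.2

2.2x


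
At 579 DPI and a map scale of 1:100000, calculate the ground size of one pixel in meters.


pixel_cm = 2.54 / 579 ≈ 0.004387 cm
ground = pixel_cm * 100000 / 100 = 2.54 * 100000 / (579 * 100) = 254000 / 57900 ≈ 4.39 m

4.39 m


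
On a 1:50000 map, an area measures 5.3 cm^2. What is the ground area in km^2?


ground_area = 5.3 * (50000/100)^2 = 1325000.0 m^2 = 1.325 km^2

1.325 km^2


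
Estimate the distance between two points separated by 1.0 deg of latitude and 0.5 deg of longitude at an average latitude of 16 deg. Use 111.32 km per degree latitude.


dlat_km = 1.0 * 111.32 = 111.32
dlon_km = 0.5 * 111.32 * cos(16) ≈ 53.504
dist = sqrt(111.32^2 + 53.504^2) ≈ 123.5 km

123.5 km


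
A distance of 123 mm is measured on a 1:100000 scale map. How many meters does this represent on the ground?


ground = 123 mm * 100000 / 1000 = 12300.0 m

12300.0 m


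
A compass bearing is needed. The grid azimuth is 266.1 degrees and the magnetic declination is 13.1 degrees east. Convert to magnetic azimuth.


magnetic azimuth = grid azimuth - declination (east +ve)
mag_az = 266.1 - 13.1 = 253.0 degrees

253.0 degrees


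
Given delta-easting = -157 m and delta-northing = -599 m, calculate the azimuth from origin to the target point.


az = atan2(-157, -599) = -165.3 deg
adjusted to 0-360: 194.7 degrees

194.7 degrees


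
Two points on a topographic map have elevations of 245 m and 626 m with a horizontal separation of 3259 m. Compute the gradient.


gradient = (626 - 245) / 3259 = 381 / 3259 = 0.1169

0.1169


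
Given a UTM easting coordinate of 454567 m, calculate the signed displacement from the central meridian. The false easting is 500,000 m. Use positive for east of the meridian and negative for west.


displacement = 454567 - 500000 = -45433 m

-45433 m


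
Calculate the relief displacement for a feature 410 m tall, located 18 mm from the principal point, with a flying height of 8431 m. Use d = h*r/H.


d = h * r / H = 410 * 18 / 8431 = 0.88 mm

0.88 mm


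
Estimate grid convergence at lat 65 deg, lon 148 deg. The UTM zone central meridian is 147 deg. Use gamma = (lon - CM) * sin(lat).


gamma = (148 - 147) * sin(65) = 1 * 0.906308 = 0.906 degrees

0.906 degrees


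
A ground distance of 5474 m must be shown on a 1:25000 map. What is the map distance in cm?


map_cm = 5474 * 100 / 25000 = 21.896 cm ≈ 21.9 cm

21.9 cm


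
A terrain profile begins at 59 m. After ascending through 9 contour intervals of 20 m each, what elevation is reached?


elevation = 59 + 9 * 20 = 239 m

239 m


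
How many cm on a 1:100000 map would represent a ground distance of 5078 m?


map_cm = 5078 * 100 / 100000 = 5.078 cm ≈ 5.08 cm

5.08 cm


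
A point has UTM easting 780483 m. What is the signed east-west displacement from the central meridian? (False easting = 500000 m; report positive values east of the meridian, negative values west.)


displacement = 780483 - 500000 = 280483 m

280483 m


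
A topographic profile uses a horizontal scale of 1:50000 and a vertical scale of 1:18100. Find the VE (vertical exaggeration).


VE = horizontal_scale / vertical_scale = 50000 / 18100 ≈ 2.8

2.8x


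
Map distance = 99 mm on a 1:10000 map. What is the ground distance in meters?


ground = 99 mm * 10000 / 1000 = 990.0 m

990.0 m


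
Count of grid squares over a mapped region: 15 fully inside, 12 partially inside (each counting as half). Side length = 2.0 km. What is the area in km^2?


effective squares = 15 + 12 * 0.5 = 21.0
area = 21.0 * 4.0 = 84.0 km^2

84.0 km^2


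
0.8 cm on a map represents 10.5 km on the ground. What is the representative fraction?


ground = 10.5 km = 1050000 cm; RF denominator = ground / map = 1050000 / 0.8 = 1312500; RF = 1:1312500

1:1312500


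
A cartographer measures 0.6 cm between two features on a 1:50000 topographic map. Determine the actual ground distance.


ground = 0.6 cm * 50000 / 100 = 300.0 m

300.0 m


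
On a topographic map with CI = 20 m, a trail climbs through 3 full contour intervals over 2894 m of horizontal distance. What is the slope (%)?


elevation change = 3 * 20 = 60 m
slope = 60 / 2894 * 100 = 2.1%

2.1%


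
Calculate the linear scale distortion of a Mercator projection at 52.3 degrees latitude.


SF = 1 / cos(52.3) = 1 / 0.611527 = 1.635

1.635


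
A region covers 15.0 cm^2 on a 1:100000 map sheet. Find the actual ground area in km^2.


ground_area = 15.0 * (100000/100)^2 = 15000000.0 m^2 = 15.0 km^2

15.0 km^2


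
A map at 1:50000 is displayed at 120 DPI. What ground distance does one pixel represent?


pixel_cm = 2.54 / 120 ≈ 0.021167 cm
ground = pixel_cm * 50000 / 100 = 2.54 * 50000 / (120 * 100) = 127000 / 12000 ≈ 10.58 m

10.58 m


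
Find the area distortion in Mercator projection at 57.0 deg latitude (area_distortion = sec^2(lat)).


area_distortion = 1/cos^2(57.0) = 3.371

3.371


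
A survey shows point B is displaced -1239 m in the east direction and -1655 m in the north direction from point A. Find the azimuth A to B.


az = atan2(-1239, -1655) = -143.2 deg
adjusted to 0-360: 216.8 degrees

216.8 degrees


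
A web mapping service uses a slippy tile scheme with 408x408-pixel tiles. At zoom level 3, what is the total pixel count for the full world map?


tiles per axis = 2^3 = 8
total tiles = 8^2 = 64
pixels per axis = 8 * 408 = 3264
total pixels = 3264^2 = 10653696

10653696 pixels


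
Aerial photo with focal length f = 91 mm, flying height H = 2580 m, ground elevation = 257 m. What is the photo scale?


scale = f / (H - h) = 91 mm / 2323 m = 91 / 2323000 = 1:25527

1:25527


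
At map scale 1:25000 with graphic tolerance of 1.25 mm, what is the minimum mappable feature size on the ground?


ground = 1.25 mm * 25000 / 1000 = 31.25 m

31.25 m


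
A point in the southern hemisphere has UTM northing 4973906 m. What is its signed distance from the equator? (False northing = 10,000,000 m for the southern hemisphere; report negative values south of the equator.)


For southern: actual = 4973906 - 10000000 = -5026094 m

-5026094 m


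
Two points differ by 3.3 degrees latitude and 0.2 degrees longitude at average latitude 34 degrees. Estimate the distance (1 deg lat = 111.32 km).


dlat_km = 3.3 * 111.32 = 367.356
dlon_km = 0.2 * 111.32 * cos(34) ≈ 18.458
dist = sqrt(367.356^2 + 18.458^2) ≈ 367.8 km

367.8 km


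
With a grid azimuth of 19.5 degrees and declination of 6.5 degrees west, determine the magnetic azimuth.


magnetic azimuth = grid azimuth - declination (east +ve)
mag_az = 19.5 - -6.5 = 26.0 degrees

26.0 degrees


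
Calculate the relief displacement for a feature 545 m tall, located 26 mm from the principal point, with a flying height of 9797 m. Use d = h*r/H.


d = h * r / H = 545 * 26 / 9797 = 1.45 mm

1.45 mm
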